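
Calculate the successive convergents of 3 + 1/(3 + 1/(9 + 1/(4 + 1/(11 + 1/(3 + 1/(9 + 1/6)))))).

3/1, 10/3, 93/28, 382/115, 4295/1293, 13267/3994, 123698/37239, 755455/227428

Using the convergent recurrence p_i = a_i*p_{i-1} + p_{i-2}, q_i = a_i*q_{i-1} + q_{i-2} with p_{-2}=0, p_{-1}=1, q_{-2}=1, q_{-1}=0:
  i=0: a_0=3, p_0 = 3*1 + 0 = 3, q_0 = 3*0 + 1 = 1.
  i=1: a_1=3, p_1 = 3*3 + 1 = 10, q_1 = 3*1 + 0 = 3.
  i=2: a_2=9, p_2 = 9*10 + 3 = 93, q_2 = 9*3 + 1 = 28.
  i=3: a_3=4, p_3 = 4*93 + 10 = 382, q_3 = 4*28 + 3 = 115.
  i=4: a_4=11, p_4 = 11*382 + 93 = 4295, q_4 = 11*115 + 28 = 1293.
  i=5: a_5=3, p_5 = 3*4295 + 382 = 13267, q_5 = 3*1293 + 115 = 3994.
  i=6: a_6=9, p_6 = 9*13267 + 4295 = 123698, q_6 = 9*3994 + 1293 = 37239.
  i=7: a_7=6, p_7 = 6*123698 + 13267 = 755455, q_7 = 6*37239 + 3994 = 227428.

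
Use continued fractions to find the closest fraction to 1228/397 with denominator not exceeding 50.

133/43

Expand x = 1228/397 as a continued fraction with the Euclidean algorithm:
  1228 = 3*397 + 37, so a_0 = 3.
  397 = 10*37 + 27, so a_1 = 10.
  37 = 1*27 + 10, so a_2 = 1.
  27 = 2*10 + 7, so a_3 = 2.
  10 = 1*7 + 3, so a_4 = 1.
  7 = 2*3 + 1, so a_5 = 2.
  3 = 3*1 + 0, so a_6 = 3.
so x = [3; 10, 1, 2, 1, 2, 3].
Convergents (p_i = a_i*p_{i-1} + p_{i-2}, q_i = a_i*q_{i-1} + q_{i-2} with p_{-2}=0, p_{-1}=1, q_{-2}=1, q_{-1}=0), until the denominator exceeds 50:
  i=0: a_0=3, p_0 = 3*1 + 0 = 3, q_0 = 3*0 + 1 = 1.
  i=1: a_1=10, p_1 = 10*3 + 1 = 31, q_1 = 10*1 + 0 = 10.
  i=2: a_2=1, p_2 = 1*31 + 3 = 34, q_2 = 1*10 + 1 = 11.
  i=3: a_3=2, p_3 = 2*34 + 31 = 99, q_3 = 2*11 + 10 = 32.
  i=4: a_4=1, p_4 = 1*99 + 34 = 133, q_4 = 1*32 + 11 = 43.
  i=5: a_5=2, p_5 = 2*133 + 99 = 365, q_5 = 2*43 + 32 = 118.
q_5 = 118 > 50, so the last convergent with denominator <= 50 is p_4/q_4 = 133/43.
The closest fraction with denominator <= 50 is either p_4/q_4 or the intermediate fraction (k*p_4 + p_3)/(k*q_4 + q_3) with the largest k >= 1 whose denominator stays <= 50; these approach x as k grows, and every other convergent or intermediate fraction in range is farther away.
Largest k: floor((50 - q_3)/q_4) = floor((50 - 32)/43) = 0.
Since k = 0, no intermediate fraction beyond p_4/q_4 has denominator <= 50, so the convergent 133/43 is the closest (its error is |1228*43 - 133*397|/(397*43) = 3/17071).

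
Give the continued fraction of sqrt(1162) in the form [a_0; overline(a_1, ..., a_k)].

Write x_i = (sqrt(1162) + m_i)/d_i with (m_0, d_0) = (0, 1). a_0 = floor(sqrt(1162)) = 34, since 34^2 = 1156 <= 1162 < 1225 = 35^2.
Iterate m_{i+1} = d_i*a_i - m_i, d_{i+1} = (1162 - m_{i+1}^2)/d_i, a_{i+1} = floor((a_0 + m_{i+1})/d_{i+1}):
  m_1 = 1*34 - 0 = 34, d_1 = (1162 - 34^2)/1 = 6/1 = 6, a_1 = floor((34 + 34)/6) = 11.
  m_2 = 6*11 - 34 = 32, d_2 = (1162 - 32^2)/6 = 138/6 = 23, a_2 = floor((34 + 32)/23) = 2.
  m_3 = 23*2 - 32 = 14, d_3 = (1162 - 14^2)/23 = 966/23 = 42, a_3 = floor((34 + 14)/42) = 1.
  m_4 = 42*1 - 14 = 28, d_4 = (1162 - 28^2)/42 = 378/42 = 9, a_4 = floor((34 + 28)/9) = 6.
  m_5 = 9*6 - 28 = 26, d_5 = (1162 - 26^2)/9 = 486/9 = 54, a_5 = floor((34 + 26)/54) = 1.
  m_6 = 54*1 - 26 = 28, d_6 = (1162 - 28^2)/54 = 378/54 = 7, a_6 = floor((34 + 28)/7) = 8.
  m_7 = 7*8 - 28 = 28, d_7 = (1162 - 28^2)/7 = 378/7 = 54, a_7 = floor((34 + 28)/54) = 1.
  m_8 = 54*1 - 28 = 26, d_8 = (1162 - 26^2)/54 = 486/54 = 9, a_8 = floor((34 + 26)/9) = 6.
  m_9 = 9*6 - 26 = 28, d_9 = (1162 - 28^2)/9 = 378/9 = 42, a_9 = floor((34 + 28)/42) = 1.
  m_10 = 42*1 - 28 = 14, d_10 = (1162 - 14^2)/42 = 966/42 = 23, a_10 = floor((34 + 14)/23) = 2.
  m_11 = 23*2 - 14 = 32, d_11 = (1162 - 32^2)/23 = 138/23 = 6, a_11 = floor((34 + 32)/6) = 11.
  m_12 = 6*11 - 32 = 34, d_12 = (1162 - 34^2)/6 = 6/6 = 1, a_12 = floor((34 + 34)/1) = 68.
  m_13 = 1*68 - 34 = 34, d_13 = (1162 - 34^2)/1 = 6/1 = 6: (m_13, d_13) = (m_1, d_1) = (34, 6), so from here the quotients repeat a_1, ..., a_12; the period length is 12.
Hence the expansion of sqrt(1162) is a_0 = 34 followed by the repeating block 11, 2, 1, 6, 1, 8, 1, 6, 1, 2, 11, 68 (period 12).

[34; overline(11, 2, 1, 6, 1, 8, 1, 6, 1, 2, 11, 68)]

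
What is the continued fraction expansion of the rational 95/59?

[1; 1, 1, 1, 1, 3, 3]

Run the Euclidean algorithm on 95 and 59; the successive quotients are the partial quotients a_0, a_1, ... (each step inverts the fractional part left over by the previous one):
  95 = 1*59 + 36, so a_0 = 1.
  59 = 1*36 + 23, so a_1 = 1.
  36 = 1*23 + 13, so a_2 = 1.
  23 = 1*13 + 10, so a_3 = 1.
  13 = 1*10 + 3, so a_4 = 1.
  10 = 3*3 + 1, so a_5 = 3.
  3 = 3*1 + 0, so a_6 = 3.
The remainder reaches 0 after 7 divisions, so the expansion has 7 partial quotients, read off in order.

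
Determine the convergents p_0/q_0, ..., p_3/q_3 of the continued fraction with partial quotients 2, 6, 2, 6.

2/1, 13/6, 28/13, 181/84

Using the convergent recurrence p_i = a_i*p_{i-1} + p_{i-2}, q_i = a_i*q_{i-1} + q_{i-2} with p_{-2}=0, p_{-1}=1, q_{-2}=1, q_{-1}=0:
  i=0: a_0=2, p_0 = 2*1 + 0 = 2, q_0 = 2*0 + 1 = 1.
  i=1: a_1=6, p_1 = 6*2 + 1 = 13, q_1 = 6*1 + 0 = 6.
  i=2: a_2=2, p_2 = 2*13 + 2 = 28, q_2 = 2*6 + 1 = 13.
  i=3: a_3=6, p_3 = 6*28 + 13 = 181, q_3 = 6*13 + 6 = 84.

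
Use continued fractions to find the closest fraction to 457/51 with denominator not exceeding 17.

152/17

Expand x = 457/51 as a continued fraction with the Euclidean algorithm:
  457 = 8*51 + 49, so a_0 = 8.
  51 = 1*49 + 2, so a_1 = 1.
  49 = 24*2 + 1, so a_2 = 24.
  2 = 2*1 + 0, so a_3 = 2.
so x = [8; 1, 24, 2].
Convergents (p_i = a_i*p_{i-1} + p_{i-2}, q_i = a_i*q_{i-1} + q_{i-2} with p_{-2}=0, p_{-1}=1, q_{-2}=1, q_{-1}=0), until the denominator exceeds 17:
  i=0: a_0=8, p_0 = 8*1 + 0 = 8, q_0 = 8*0 + 1 = 1.
  i=1: a_1=1, p_1 = 1*8 + 1 = 9, q_1 = 1*1 + 0 = 1.
  i=2: a_2=24, p_2 = 24*9 + 8 = 224, q_2 = 24*1 + 1 = 25.
q_2 = 25 > 17, so the last convergent with denominator <= 17 is p_1/q_1 = 9/1.
The closest fraction with denominator <= 17 is either p_1/q_1 or the intermediate fraction (k*p_1 + p_0)/(k*q_1 + q_0) with the largest k >= 1 whose denominator stays <= 17; these approach x as k grows, and every other convergent or intermediate fraction in range is farther away.
Largest k: floor((17 - q_0)/q_1) = floor((17 - 1)/1) = 16.
That gives (16*9 + 8)/(16*1 + 1) = 152/17.
Compare the errors: |x - 9/1| = |457*1 - 9*51|/(51*1) = 2/51, and |x - 152/17| = |457*17 - 152*51|/(51*17) = 17/867.
Cross-multiplying, 17*51 = 867 < 1734 = 2*867, so 17/867 is smaller: the intermediate fraction 152/17 is closer to x than 9/1.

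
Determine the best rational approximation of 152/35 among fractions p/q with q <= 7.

13/3

Expand x = 152/35 as a continued fraction with the Euclidean algorithm:
  152 = 4*35 + 12, so a_0 = 4.
  35 = 2*12 + 11, so a_1 = 2.
  12 = 1*11 + 1, so a_2 = 1.
  11 = 11*1 + 0, so a_3 = 11.
so x = [4; 2, 1, 11].
Convergents (p_i = a_i*p_{i-1} + p_{i-2}, q_i = a_i*q_{i-1} + q_{i-2} with p_{-2}=0, p_{-1}=1, q_{-2}=1, q_{-1}=0), until the denominator exceeds 7:
  i=0: a_0=4, p_0 = 4*1 + 0 = 4, q_0 = 4*0 + 1 = 1.
  i=1: a_1=2, p_1 = 2*4 + 1 = 9, q_1 = 2*1 + 0 = 2.
  i=2: a_2=1, p_2 = 1*9 + 4 = 13, q_2 = 1*2 + 1 = 3.
  i=3: a_3=11, p_3 = 11*13 + 9 = 152, q_3 = 11*3 + 2 = 35.
q_3 = 35 > 7, so the last convergent with denominator <= 7 is p_2/q_2 = 13/3.
The closest fraction with denominator <= 7 is either p_2/q_2 or the intermediate fraction (k*p_2 + p_1)/(k*q_2 + q_1) with the largest k >= 1 whose denominator stays <= 7; these approach x as k grows, and every other convergent or intermediate fraction in range is farther away.
Largest k: floor((7 - q_1)/q_2) = floor((7 - 2)/3) = 1.
That gives (1*13 + 9)/(1*3 + 2) = 22/5.
Compare the errors: |x - 13/3| = |152*3 - 13*35|/(35*3) = 1/105, and |x - 22/5| = |152*5 - 22*35|/(35*5) = 10/175.
Cross-multiplying, 1*175 = 175 < 1050 = 10*105, so 1/105 is smaller: the convergent 13/3 is closer to x than 22/5.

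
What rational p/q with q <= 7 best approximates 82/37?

11/5

Expand x = 82/37 as a continued fraction with the Euclidean algorithm:
  82 = 2*37 + 8, so a_0 = 2.
  37 = 4*8 + 5, so a_1 = 4.
  8 = 1*5 + 3, so a_2 = 1.
  5 = 1*3 + 2, so a_3 = 1.
  3 = 1*2 + 1, so a_4 = 1.
  2 = 2*1 + 0, so a_5 = 2.
so x = [2; 4, 1, 1, 1, 2].
Convergents (p_i = a_i*p_{i-1} + p_{i-2}, q_i = a_i*q_{i-1} + q_{i-2} with p_{-2}=0, p_{-1}=1, q_{-2}=1, q_{-1}=0), until the denominator exceeds 7:
  i=0: a_0=2, p_0 = 2*1 + 0 = 2, q_0 = 2*0 + 1 = 1.
  i=1: a_1=4, p_1 = 4*2 + 1 = 9, q_1 = 4*1 + 0 = 4.
  i=2: a_2=1, p_2 = 1*9 + 2 = 11, q_2 = 1*4 + 1 = 5.
  i=3: a_3=1, p_3 = 1*11 + 9 = 20, q_3 = 1*5 + 4 = 9.
q_3 = 9 > 7, so the last convergent with denominator <= 7 is p_2/q_2 = 11/5.
The closest fraction with denominator <= 7 is either p_2/q_2 or the intermediate fraction (k*p_2 + p_1)/(k*q_2 + q_1) with the largest k >= 1 whose denominator stays <= 7; these approach x as k grows, and every other convergent or intermediate fraction in range is farther away.
Largest k: floor((7 - q_1)/q_2) = floor((7 - 4)/5) = 0.
Since k = 0, no intermediate fraction beyond p_2/q_2 has denominator <= 7, so the convergent 11/5 is the closest (its error is |82*5 - 11*37|/(37*5) = 3/185).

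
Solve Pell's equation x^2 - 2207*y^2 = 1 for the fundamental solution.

(x, y) = (2208, 47)

First expand sqrt(2207) as a continued fraction. With x_i = (sqrt(2207) + m_i)/d_i and (m_0, d_0) = (0, 1): a_0 = floor(sqrt(2207)) = 46, since 46^2 = 2116 <= 2207 < 2209 = 47^2.
Iterate m_{i+1} = d_i*a_i - m_i, d_{i+1} = (2207 - m_{i+1}^2)/d_i, a_{i+1} = floor((a_0 + m_{i+1})/d_{i+1}):
  m_1 = 1*46 - 0 = 46, d_1 = (2207 - 46^2)/1 = 91/1 = 91, a_1 = floor((46 + 46)/91) = 1.
  m_2 = 91*1 - 46 = 45, d_2 = (2207 - 45^2)/91 = 182/91 = 2, a_2 = floor((46 + 45)/2) = 45.
  m_3 = 2*45 - 45 = 45, d_3 = (2207 - 45^2)/2 = 182/2 = 91, a_3 = floor((46 + 45)/91) = 1.
  m_4 = 91*1 - 45 = 46, d_4 = (2207 - 46^2)/91 = 91/91 = 1, a_4 = floor((46 + 46)/1) = 92.
  m_5 = 1*92 - 46 = 46, d_5 = (2207 - 46^2)/1 = 91/1 = 91: (m_5, d_5) = (m_1, d_1) = (46, 91), so from here the quotients repeat a_1, ..., a_4; the period length is 4.
So sqrt(2207) = [46; (1, 45, 1, 92)] with period length k = 4.
k is even, so the fundamental solution of x^2 - 2207y^2 = 1 is (p_{k-1}, q_{k-1}) = (p_3, q_3); compute convergents through index 3.
Convergents (p_i = a_i*p_{i-1} + p_{i-2}, q_i = a_i*q_{i-1} + q_{i-2} with p_{-2}=0, p_{-1}=1, q_{-2}=1, q_{-1}=0):
  i=0: a_0=46, p_0 = 46*1 + 0 = 46, q_0 = 46*0 + 1 = 1.
  i=1: a_1=1, p_1 = 1*46 + 1 = 47, q_1 = 1*1 + 0 = 1.
  i=2: a_2=45, p_2 = 45*47 + 46 = 2161, q_2 = 45*1 + 1 = 46.
  i=3: a_3=1, p_3 = 1*2161 + 47 = 2208, q_3 = 1*46 + 1 = 47.
Check: 2208^2 - 2207*47^2 = 4875264 - 4875263 = 1, so (x, y) = (2208, 47) solves the equation, and by the theorem it is the least positive solution.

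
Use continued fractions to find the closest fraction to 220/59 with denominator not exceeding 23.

Expand x = 220/59 as a continued fraction with the Euclidean algorithm:
  220 = 3*59 + 43, so a_0 = 3.
  59 = 1*43 + 16, so a_1 = 1.
  43 = 2*16 + 11, so a_2 = 2.
  16 = 1*11 + 5, so a_3 = 1.
  11 = 2*5 + 1, so a_4 = 2.
  5 = 5*1 + 0, so a_5 = 5.
so x = [3; 1, 2, 1, 2, 5].
Convergents (p_i = a_i*p_{i-1} + p_{i-2}, q_i = a_i*q_{i-1} + q_{i-2} with p_{-2}=0, p_{-1}=1, q_{-2}=1, q_{-1}=0), until the denominator exceeds 23:
  i=0: a_0=3, p_0 = 3*1 + 0 = 3, q_0 = 3*0 + 1 = 1.
  i=1: a_1=1, p_1 = 1*3 + 1 = 4, q_1 = 1*1 + 0 = 1.
  i=2: a_2=2, p_2 = 2*4 + 3 = 11, q_2 = 2*1 + 1 = 3.
  i=3: a_3=1, p_3 = 1*11 + 4 = 15, q_3 = 1*3 + 1 = 4.
  i=4: a_4=2, p_4 = 2*15 + 11 = 41, q_4 = 2*4 + 3 = 11.
  i=5: a_5=5, p_5 = 5*41 + 15 = 220, q_5 = 5*11 + 4 = 59.
q_5 = 59 > 23, so the last convergent with denominator <= 23 is p_4/q_4 = 41/11.
The closest fraction with denominator <= 23 is either p_4/q_4 or the intermediate fraction (k*p_4 + p_3)/(k*q_4 + q_3) with the largest k >= 1 whose denominator stays <= 23; these approach x as k grows, and every other convergent or intermediate fraction in range is farther away.
Largest k: floor((23 - q_3)/q_4) = floor((23 - 4)/11) = 1.
That gives (1*41 + 15)/(1*11 + 4) = 56/15.
Compare the errors: |x - 41/11| = |220*11 - 41*59|/(59*11) = 1/649, and |x - 56/15| = |220*15 - 56*59|/(59*15) = 4/885.
Cross-multiplying, 1*885 = 885 < 2596 = 4*649, so 1/649 is smaller: the convergent 41/11 is closer to x than 56/15.

41/11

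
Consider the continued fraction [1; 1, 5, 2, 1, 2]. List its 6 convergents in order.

1/1, 2/1, 11/6, 24/13, 35/19, 94/51

Using the convergent recurrence p_i = a_i*p_{i-1} + p_{i-2}, q_i = a_i*q_{i-1} + q_{i-2} with p_{-2}=0, p_{-1}=1, q_{-2}=1, q_{-1}=0:
  i=0: a_0=1, p_0 = 1*1 + 0 = 1, q_0 = 1*0 + 1 = 1.
  i=1: a_1=1, p_1 = 1*1 + 1 = 2, q_1 = 1*1 + 0 = 1.
  i=2: a_2=5, p_2 = 5*2 + 1 = 11, q_2 = 5*1 + 1 = 6.
  i=3: a_3=2, p_3 = 2*11 + 2 = 24, q_3 = 2*6 + 1 = 13.
  i=4: a_4=1, p_4 = 1*24 + 11 = 35, q_4 = 1*13 + 6 = 19.
  i=5: a_5=2, p_5 = 2*35 + 24 = 94, q_5 = 2*19 + 13 = 51.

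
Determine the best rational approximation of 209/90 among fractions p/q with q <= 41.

Expand x = 209/90 as a continued fraction with the Euclidean algorithm:
  209 = 2*90 + 29, so a_0 = 2.
  90 = 3*29 + 3, so a_1 = 3.
  29 = 9*3 + 2, so a_2 = 9.
  3 = 1*2 + 1, so a_3 = 1.
  2 = 2*1 + 0, so a_4 = 2.
so x = [2; 3, 9, 1, 2].
Convergents (p_i = a_i*p_{i-1} + p_{i-2}, q_i = a_i*q_{i-1} + q_{i-2} with p_{-2}=0, p_{-1}=1, q_{-2}=1, q_{-1}=0), until the denominator exceeds 41:
  i=0: a_0=2, p_0 = 2*1 + 0 = 2, q_0 = 2*0 + 1 = 1.
  i=1: a_1=3, p_1 = 3*2 + 1 = 7, q_1 = 3*1 + 0 = 3.
  i=2: a_2=9, p_2 = 9*7 + 2 = 65, q_2 = 9*3 + 1 = 28.
  i=3: a_3=1, p_3 = 1*65 + 7 = 72, q_3 = 1*28 + 3 = 31.
  i=4: a_4=2, p_4 = 2*72 + 65 = 209, q_4 = 2*31 + 28 = 90.
q_4 = 90 > 41, so the last convergent with denominator <= 41 is p_3/q_3 = 72/31.
The closest fraction with denominator <= 41 is either p_3/q_3 or the intermediate fraction (k*p_3 + p_2)/(k*q_3 + q_2) with the largest k >= 1 whose denominator stays <= 41; these approach x as k grows, and every other convergent or intermediate fraction in range is farther away.
Largest k: floor((41 - q_2)/q_3) = floor((41 - 28)/31) = 0.
Since k = 0, no intermediate fraction beyond p_3/q_3 has denominator <= 41, so the convergent 72/31 is the closest (its error is |209*31 - 72*90|/(90*31) = 1/2790).

72/31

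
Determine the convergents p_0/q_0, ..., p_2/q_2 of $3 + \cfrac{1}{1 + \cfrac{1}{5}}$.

3/1, 4/1, 23/6

Using the convergent recurrence p_i = a_i*p_{i-1} + p_{i-2}, q_i = a_i*q_{i-1} + q_{i-2} with p_{-2}=0, p_{-1}=1, q_{-2}=1, q_{-1}=0:
  i=0: a_0=3, p_0 = 3*1 + 0 = 3, q_0 = 3*0 + 1 = 1.
  i=1: a_1=1, p_1 = 1*3 + 1 = 4, q_1 = 1*1 + 0 = 1.
  i=2: a_2=5, p_2 = 5*4 + 3 = 23, q_2 = 5*1 + 1 = 6.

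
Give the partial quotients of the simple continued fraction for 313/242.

[1; 3, 2, 2, 4, 3]

Run the Euclidean algorithm on 313 and 242; the successive quotients are the partial quotients a_0, a_1, ... (each step inverts the fractional part left over by the previous one):
  313 = 1*242 + 71, so a_0 = 1.
  242 = 3*71 + 29, so a_1 = 3.
  71 = 2*29 + 13, so a_2 = 2.
  29 = 2*13 + 3, so a_3 = 2.
  13 = 4*3 + 1, so a_4 = 4.
  3 = 3*1 + 0, so a_5 = 3.
The remainder reaches 0 after 6 divisions, so the expansion has 6 partial quotients, read off in order.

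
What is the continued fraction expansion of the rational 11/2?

[5; 2]

Run the Euclidean algorithm on 11 and 2; the successive quotients are the partial quotients a_0, a_1, ... (each step inverts the fractional part left over by the previous one):
  11 = 5*2 + 1, so a_0 = 5.
  2 = 2*1 + 0, so a_1 = 2.
The remainder reaches 0 after 2 divisions, so the expansion has 2 partial quotients, read off in order.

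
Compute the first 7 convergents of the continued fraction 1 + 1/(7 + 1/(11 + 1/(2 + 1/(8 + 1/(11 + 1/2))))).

Using the convergent recurrence p_i = a_i*p_{i-1} + p_{i-2}, q_i = a_i*q_{i-1} + q_{i-2} with p_{-2}=0, p_{-1}=1, q_{-2}=1, q_{-1}=0:
  i=0: a_0=1, p_0 = 1*1 + 0 = 1, q_0 = 1*0 + 1 = 1.
  i=1: a_1=7, p_1 = 7*1 + 1 = 8, q_1 = 7*1 + 0 = 7.
  i=2: a_2=11, p_2 = 11*8 + 1 = 89, q_2 = 11*7 + 1 = 78.
  i=3: a_3=2, p_3 = 2*89 + 8 = 186, q_3 = 2*78 + 7 = 163.
  i=4: a_4=8, p_4 = 8*186 + 89 = 1577, q_4 = 8*163 + 78 = 1382.
  i=5: a_5=11, p_5 = 11*1577 + 186 = 17533, q_5 = 11*1382 + 163 = 15365.
  i=6: a_6=2, p_6 = 2*17533 + 1577 = 36643, q_6 = 2*15365 + 1382 = 32112.

1/1, 8/7, 89/78, 186/163, 1577/1382, 17533/15365, 36643/32112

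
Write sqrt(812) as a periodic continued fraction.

Write x_i = (sqrt(812) + m_i)/d_i with (m_0, d_0) = (0, 1). a_0 = floor(sqrt(812)) = 28, since 28^2 = 784 <= 812 < 841 = 29^2.
Iterate m_{i+1} = d_i*a_i - m_i, d_{i+1} = (812 - m_{i+1}^2)/d_i, a_{i+1} = floor((a_0 + m_{i+1})/d_{i+1}):
  m_1 = 1*28 - 0 = 28, d_1 = (812 - 28^2)/1 = 28/1 = 28, a_1 = floor((28 + 28)/28) = 2.
  m_2 = 28*2 - 28 = 28, d_2 = (812 - 28^2)/28 = 28/28 = 1, a_2 = floor((28 + 28)/1) = 56.
  m_3 = 1*56 - 28 = 28, d_3 = (812 - 28^2)/1 = 28/1 = 28: (m_3, d_3) = (m_1, d_1) = (28, 28), so from here the quotients repeat a_1, a_2; the period length is 2.
Hence the expansion of sqrt(812) is a_0 = 28 followed by the repeating block 2, 56 (period 2).

[28; (2, 56)]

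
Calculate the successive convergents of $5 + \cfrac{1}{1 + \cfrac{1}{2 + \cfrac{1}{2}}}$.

5/1, 6/1, 17/3, 40/7

Using the convergent recurrence p_i = a_i*p_{i-1} + p_{i-2}, q_i = a_i*q_{i-1} + q_{i-2} with p_{-2}=0, p_{-1}=1, q_{-2}=1, q_{-1}=0:
  i=0: a_0=5, p_0 = 5*1 + 0 = 5, q_0 = 5*0 + 1 = 1.
  i=1: a_1=1, p_1 = 1*5 + 1 = 6, q_1 = 1*1 + 0 = 1.
  i=2: a_2=2, p_2 = 2*6 + 5 = 17, q_2 = 2*1 + 1 = 3.
  i=3: a_3=2, p_3 = 2*17 + 6 = 40, q_3 = 2*3 + 1 = 7.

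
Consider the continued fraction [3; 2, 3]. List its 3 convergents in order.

Using the convergent recurrence p_i = a_i*p_{i-1} + p_{i-2}, q_i = a_i*q_{i-1} + q_{i-2} with p_{-2}=0, p_{-1}=1, q_{-2}=1, q_{-1}=0:
  i=0: a_0=3, p_0 = 3*1 + 0 = 3, q_0 = 3*0 + 1 = 1.
  i=1: a_1=2, p_1 = 2*3 + 1 = 7, q_1 = 2*1 + 0 = 2.
  i=2: a_2=3, p_2 = 3*7 + 3 = 24, q_2 = 3*2 + 1 = 7.

3/1, 7/2, 24/7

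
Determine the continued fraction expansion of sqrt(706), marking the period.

Write x_i = (sqrt(706) + m_i)/d_i with (m_0, d_0) = (0, 1). a_0 = floor(sqrt(706)) = 26, since 26^2 = 676 <= 706 < 729 = 27^2.
Iterate m_{i+1} = d_i*a_i - m_i, d_{i+1} = (706 - m_{i+1}^2)/d_i, a_{i+1} = floor((a_0 + m_{i+1})/d_{i+1}):
  m_1 = 1*26 - 0 = 26, d_1 = (706 - 26^2)/1 = 30/1 = 30, a_1 = floor((26 + 26)/30) = 1.
  m_2 = 30*1 - 26 = 4, d_2 = (706 - 4^2)/30 = 690/30 = 23, a_2 = floor((26 + 4)/23) = 1.
  m_3 = 23*1 - 4 = 19, d_3 = (706 - 19^2)/23 = 345/23 = 15, a_3 = floor((26 + 19)/15) = 3.
  m_4 = 15*3 - 19 = 26, d_4 = (706 - 26^2)/15 = 30/15 = 2, a_4 = floor((26 + 26)/2) = 26.
  m_5 = 2*26 - 26 = 26, d_5 = (706 - 26^2)/2 = 30/2 = 15, a_5 = floor((26 + 26)/15) = 3.
  m_6 = 15*3 - 26 = 19, d_6 = (706 - 19^2)/15 = 345/15 = 23, a_6 = floor((26 + 19)/23) = 1.
  m_7 = 23*1 - 19 = 4, d_7 = (706 - 4^2)/23 = 690/23 = 30, a_7 = floor((26 + 4)/30) = 1.
  m_8 = 30*1 - 4 = 26, d_8 = (706 - 26^2)/30 = 30/30 = 1, a_8 = floor((26 + 26)/1) = 52.
  m_9 = 1*52 - 26 = 26, d_9 = (706 - 26^2)/1 = 30/1 = 30: (m_9, d_9) = (m_1, d_1) = (26, 30), so from here the quotients repeat a_1, ..., a_8; the period length is 8.
Hence the expansion of sqrt(706) is a_0 = 26 followed by the repeating block 1, 1, 3, 26, 3, 1, 1, 52 (period 8).

[26; (1, 1, 3, 26, 3, 1, 1, 52)]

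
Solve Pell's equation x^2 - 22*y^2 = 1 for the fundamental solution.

(x, y) = (197, 42)

First expand sqrt(22) as a continued fraction. With x_i = (sqrt(22) + m_i)/d_i and (m_0, d_0) = (0, 1): a_0 = floor(sqrt(22)) = 4, since 4^2 = 16 <= 22 < 25 = 5^2.
Iterate m_{i+1} = d_i*a_i - m_i, d_{i+1} = (22 - m_{i+1}^2)/d_i, a_{i+1} = floor((a_0 + m_{i+1})/d_{i+1}):
  m_1 = 1*4 - 0 = 4, d_1 = (22 - 4^2)/1 = 6/1 = 6, a_1 = floor((4 + 4)/6) = 1.
  m_2 = 6*1 - 4 = 2, d_2 = (22 - 2^2)/6 = 18/6 = 3, a_2 = floor((4 + 2)/3) = 2.
  m_3 = 3*2 - 2 = 4, d_3 = (22 - 4^2)/3 = 6/3 = 2, a_3 = floor((4 + 4)/2) = 4.
  m_4 = 2*4 - 4 = 4, d_4 = (22 - 4^2)/2 = 6/2 = 3, a_4 = floor((4 + 4)/3) = 2.
  m_5 = 3*2 - 4 = 2, d_5 = (22 - 2^2)/3 = 18/3 = 6, a_5 = floor((4 + 2)/6) = 1.
  m_6 = 6*1 - 2 = 4, d_6 = (22 - 4^2)/6 = 6/6 = 1, a_6 = floor((4 + 4)/1) = 8.
  m_7 = 1*8 - 4 = 4, d_7 = (22 - 4^2)/1 = 6/1 = 6: (m_7, d_7) = (m_1, d_1) = (4, 6), so from here the quotients repeat a_1, ..., a_6; the period length is 6.
So sqrt(22) = [4; (1, 2, 4, 2, 1, 8)] with period length k = 6.
k is even, so the fundamental solution of x^2 - 22y^2 = 1 is (p_{k-1}, q_{k-1}) = (p_5, q_5); compute convergents through index 5.
Convergents (p_i = a_i*p_{i-1} + p_{i-2}, q_i = a_i*q_{i-1} + q_{i-2} with p_{-2}=0, p_{-1}=1, q_{-2}=1, q_{-1}=0):
  i=0: a_0=4, p_0 = 4*1 + 0 = 4, q_0 = 4*0 + 1 = 1.
  i=1: a_1=1, p_1 = 1*4 + 1 = 5, q_1 = 1*1 + 0 = 1.
  i=2: a_2=2, p_2 = 2*5 + 4 = 14, q_2 = 2*1 + 1 = 3.
  i=3: a_3=4, p_3 = 4*14 + 5 = 61, q_3 = 4*3 + 1 = 13.
  i=4: a_4=2, p_4 = 2*61 + 14 = 136, q_4 = 2*13 + 3 = 29.
  i=5: a_5=1, p_5 = 1*136 + 61 = 197, q_5 = 1*29 + 13 = 42.
Check: 197^2 - 22*42^2 = 38809 - 38808 = 1, so (x, y) = (197, 42) solves the equation, and by the theorem it is the least positive solution.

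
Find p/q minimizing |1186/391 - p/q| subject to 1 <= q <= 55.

91/30

Expand x = 1186/391 as a continued fraction with the Euclidean algorithm:
  1186 = 3*391 + 13, so a_0 = 3.
  391 = 30*13 + 1, so a_1 = 30.
  13 = 13*1 + 0, so a_2 = 13.
so x = [3; 30, 13].
Convergents (p_i = a_i*p_{i-1} + p_{i-2}, q_i = a_i*q_{i-1} + q_{i-2} with p_{-2}=0, p_{-1}=1, q_{-2}=1, q_{-1}=0), until the denominator exceeds 55:
  i=0: a_0=3, p_0 = 3*1 + 0 = 3, q_0 = 3*0 + 1 = 1.
  i=1: a_1=30, p_1 = 30*3 + 1 = 91, q_1 = 30*1 + 0 = 30.
  i=2: a_2=13, p_2 = 13*91 + 3 = 1186, q_2 = 13*30 + 1 = 391.
q_2 = 391 > 55, so the last convergent with denominator <= 55 is p_1/q_1 = 91/30.
The closest fraction with denominator <= 55 is either p_1/q_1 or the intermediate fraction (k*p_1 + p_0)/(k*q_1 + q_0) with the largest k >= 1 whose denominator stays <= 55; these approach x as k grows, and every other convergent or intermediate fraction in range is farther away.
Largest k: floor((55 - q_0)/q_1) = floor((55 - 1)/30) = 1.
That gives (1*91 + 3)/(1*30 + 1) = 94/31.
Compare the errors: |x - 91/30| = |1186*30 - 91*391|/(391*30) = 1/11730, and |x - 94/31| = |1186*31 - 94*391|/(391*31) = 12/12121.
Cross-multiplying, 1*12121 = 12121 < 140760 = 12*11730, so 1/11730 is smaller: the convergent 91/30 is closer to x than 94/31.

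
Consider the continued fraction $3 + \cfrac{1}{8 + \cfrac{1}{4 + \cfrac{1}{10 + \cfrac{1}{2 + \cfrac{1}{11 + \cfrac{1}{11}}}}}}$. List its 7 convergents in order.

Using the convergent recurrence p_i = a_i*p_{i-1} + p_{i-2}, q_i = a_i*q_{i-1} + q_{i-2} with p_{-2}=0, p_{-1}=1, q_{-2}=1, q_{-1}=0:
  i=0: a_0=3, p_0 = 3*1 + 0 = 3, q_0 = 3*0 + 1 = 1.
  i=1: a_1=8, p_1 = 8*3 + 1 = 25, q_1 = 8*1 + 0 = 8.
  i=2: a_2=4, p_2 = 4*25 + 3 = 103, q_2 = 4*8 + 1 = 33.
  i=3: a_3=10, p_3 = 10*103 + 25 = 1055, q_3 = 10*33 + 8 = 338.
  i=4: a_4=2, p_4 = 2*1055 + 103 = 2213, q_4 = 2*338 + 33 = 709.
  i=5: a_5=11, p_5 = 11*2213 + 1055 = 25398, q_5 = 11*709 + 338 = 8137.
  i=6: a_6=11, p_6 = 11*25398 + 2213 = 281591, q_6 = 11*8137 + 709 = 90216.

3/1, 25/8, 103/33, 1055/338, 2213/709, 25398/8137, 281591/90216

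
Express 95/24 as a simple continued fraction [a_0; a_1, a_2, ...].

Run the Euclidean algorithm on 95 and 24; the successive quotients are the partial quotients a_0, a_1, ... (each step inverts the fractional part left over by the previous one):
  95 = 3*24 + 23, so a_0 = 3.
  24 = 1*23 + 1, so a_1 = 1.
  23 = 23*1 + 0, so a_2 = 23.
The remainder reaches 0 after 3 divisions, so the expansion has 3 partial quotients, read off in order.

[3; 1, 23]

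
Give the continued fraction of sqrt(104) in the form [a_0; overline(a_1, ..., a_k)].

[10; overline(5, 20)]

Write x_i = (sqrt(104) + m_i)/d_i with (m_0, d_0) = (0, 1). a_0 = floor(sqrt(104)) = 10, since 10^2 = 100 <= 104 < 121 = 11^2.
Iterate m_{i+1} = d_i*a_i - m_i, d_{i+1} = (104 - m_{i+1}^2)/d_i, a_{i+1} = floor((a_0 + m_{i+1})/d_{i+1}):
  m_1 = 1*10 - 0 = 10, d_1 = (104 - 10^2)/1 = 4/1 = 4, a_1 = floor((10 + 10)/4) = 5.
  m_2 = 4*5 - 10 = 10, d_2 = (104 - 10^2)/4 = 4/4 = 1, a_2 = floor((10 + 10)/1) = 20.
  m_3 = 1*20 - 10 = 10, d_3 = (104 - 10^2)/1 = 4/1 = 4: (m_3, d_3) = (m_1, d_1) = (10, 4), so from here the quotients repeat a_1, a_2; the period length is 2.
Hence the expansion of sqrt(104) is a_0 = 10 followed by the repeating block 5, 20 (period 2).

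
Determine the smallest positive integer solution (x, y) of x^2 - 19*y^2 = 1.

First expand sqrt(19) as a continued fraction. With x_i = (sqrt(19) + m_i)/d_i and (m_0, d_0) = (0, 1): a_0 = floor(sqrt(19)) = 4, since 4^2 = 16 <= 19 < 25 = 5^2.
Iterate m_{i+1} = d_i*a_i - m_i, d_{i+1} = (19 - m_{i+1}^2)/d_i, a_{i+1} = floor((a_0 + m_{i+1})/d_{i+1}):
  m_1 = 1*4 - 0 = 4, d_1 = (19 - 4^2)/1 = 3/1 = 3, a_1 = floor((4 + 4)/3) = 2.
  m_2 = 3*2 - 4 = 2, d_2 = (19 - 2^2)/3 = 15/3 = 5, a_2 = floor((4 + 2)/5) = 1.
  m_3 = 5*1 - 2 = 3, d_3 = (19 - 3^2)/5 = 10/5 = 2, a_3 = floor((4 + 3)/2) = 3.
  m_4 = 2*3 - 3 = 3, d_4 = (19 - 3^2)/2 = 10/2 = 5, a_4 = floor((4 + 3)/5) = 1.
  m_5 = 5*1 - 3 = 2, d_5 = (19 - 2^2)/5 = 15/5 = 3, a_5 = floor((4 + 2)/3) = 2.
  m_6 = 3*2 - 2 = 4, d_6 = (19 - 4^2)/3 = 3/3 = 1, a_6 = floor((4 + 4)/1) = 8.
  m_7 = 1*8 - 4 = 4, d_7 = (19 - 4^2)/1 = 3/1 = 3: (m_7, d_7) = (m_1, d_1) = (4, 3), so from here the quotients repeat a_1, ..., a_6; the period length is 6.
So sqrt(19) = [4; (2, 1, 3, 1, 2, 8)] with period length k = 6.
k is even, so the fundamental solution of x^2 - 19y^2 = 1 is (p_{k-1}, q_{k-1}) = (p_5, q_5); compute convergents through index 5.
Convergents (p_i = a_i*p_{i-1} + p_{i-2}, q_i = a_i*q_{i-1} + q_{i-2} with p_{-2}=0, p_{-1}=1, q_{-2}=1, q_{-1}=0):
  i=0: a_0=4, p_0 = 4*1 + 0 = 4, q_0 = 4*0 + 1 = 1.
  i=1: a_1=2, p_1 = 2*4 + 1 = 9, q_1 = 2*1 + 0 = 2.
  i=2: a_2=1, p_2 = 1*9 + 4 = 13, q_2 = 1*2 + 1 = 3.
  i=3: a_3=3, p_3 = 3*13 + 9 = 48, q_3 = 3*3 + 2 = 11.
  i=4: a_4=1, p_4 = 1*48 + 13 = 61, q_4 = 1*11 + 3 = 14.
  i=5: a_5=2, p_5 = 2*61 + 48 = 170, q_5 = 2*14 + 11 = 39.
Check: 170^2 - 19*39^2 = 28900 - 28899 = 1, so (x, y) = (170, 39) solves the equation, and by the theorem it is the least positive solution.

(x, y) = (170, 39)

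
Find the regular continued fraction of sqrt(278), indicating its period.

[16; (1, 2, 16, 2, 1, 32)]

Write x_i = (sqrt(278) + m_i)/d_i with (m_0, d_0) = (0, 1). a_0 = floor(sqrt(278)) = 16, since 16^2 = 256 <= 278 < 289 = 17^2.
Iterate m_{i+1} = d_i*a_i - m_i, d_{i+1} = (278 - m_{i+1}^2)/d_i, a_{i+1} = floor((a_0 + m_{i+1})/d_{i+1}):
  m_1 = 1*16 - 0 = 16, d_1 = (278 - 16^2)/1 = 22/1 = 22, a_1 = floor((16 + 16)/22) = 1.
  m_2 = 22*1 - 16 = 6, d_2 = (278 - 6^2)/22 = 242/22 = 11, a_2 = floor((16 + 6)/11) = 2.
  m_3 = 11*2 - 6 = 16, d_3 = (278 - 16^2)/11 = 22/11 = 2, a_3 = floor((16 + 16)/2) = 16.
  m_4 = 2*16 - 16 = 16, d_4 = (278 - 16^2)/2 = 22/2 = 11, a_4 = floor((16 + 16)/11) = 2.
  m_5 = 11*2 - 16 = 6, d_5 = (278 - 6^2)/11 = 242/11 = 22, a_5 = floor((16 + 6)/22) = 1.
  m_6 = 22*1 - 6 = 16, d_6 = (278 - 16^2)/22 = 22/22 = 1, a_6 = floor((16 + 16)/1) = 32.
  m_7 = 1*32 - 16 = 16, d_7 = (278 - 16^2)/1 = 22/1 = 22: (m_7, d_7) = (m_1, d_1) = (16, 22), so from here the quotients repeat a_1, ..., a_6; the period length is 6.
Hence the expansion of sqrt(278) is a_0 = 16 followed by the repeating block 1, 2, 16, 2, 1, 32 (period 6).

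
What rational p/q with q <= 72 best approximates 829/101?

Expand x = 829/101 as a continued fraction with the Euclidean algorithm:
  829 = 8*101 + 21, so a_0 = 8.
  101 = 4*21 + 17, so a_1 = 4.
  21 = 1*17 + 4, so a_2 = 1.
  17 = 4*4 + 1, so a_3 = 4.
  4 = 4*1 + 0, so a_4 = 4.
so x = [8; 4, 1, 4, 4].
Convergents (p_i = a_i*p_{i-1} + p_{i-2}, q_i = a_i*q_{i-1} + q_{i-2} with p_{-2}=0, p_{-1}=1, q_{-2}=1, q_{-1}=0), until the denominator exceeds 72:
  i=0: a_0=8, p_0 = 8*1 + 0 = 8, q_0 = 8*0 + 1 = 1.
  i=1: a_1=4, p_1 = 4*8 + 1 = 33, q_1 = 4*1 + 0 = 4.
  i=2: a_2=1, p_2 = 1*33 + 8 = 41, q_2 = 1*4 + 1 = 5.
  i=3: a_3=4, p_3 = 4*41 + 33 = 197, q_3 = 4*5 + 4 = 24.
  i=4: a_4=4, p_4 = 4*197 + 41 = 829, q_4 = 4*24 + 5 = 101.
q_4 = 101 > 72, so the last convergent with denominator <= 72 is p_3/q_3 = 197/24.
The closest fraction with denominator <= 72 is either p_3/q_3 or the intermediate fraction (k*p_3 + p_2)/(k*q_3 + q_2) with the largest k >= 1 whose denominator stays <= 72; these approach x as k grows, and every other convergent or intermediate fraction in range is farther away.
Largest k: floor((72 - q_2)/q_3) = floor((72 - 5)/24) = 2.
That gives (2*197 + 41)/(2*24 + 5) = 435/53.
Compare the errors: |x - 197/24| = |829*24 - 197*101|/(101*24) = 1/2424, and |x - 435/53| = |829*53 - 435*101|/(101*53) = 2/5353.
Cross-multiplying, 2*2424 = 4848 < 5353 = 1*5353, so 2/5353 is smaller: the intermediate fraction 435/53 is closer to x than 197/24.

435/53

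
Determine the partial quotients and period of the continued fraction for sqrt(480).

[21; (1, 9, 1, 42)]

Write x_i = (sqrt(480) + m_i)/d_i with (m_0, d_0) = (0, 1). a_0 = floor(sqrt(480)) = 21, since 21^2 = 441 <= 480 < 484 = 22^2.
Iterate m_{i+1} = d_i*a_i - m_i, d_{i+1} = (480 - m_{i+1}^2)/d_i, a_{i+1} = floor((a_0 + m_{i+1})/d_{i+1}):
  m_1 = 1*21 - 0 = 21, d_1 = (480 - 21^2)/1 = 39/1 = 39, a_1 = floor((21 + 21)/39) = 1.
  m_2 = 39*1 - 21 = 18, d_2 = (480 - 18^2)/39 = 156/39 = 4, a_2 = floor((21 + 18)/4) = 9.
  m_3 = 4*9 - 18 = 18, d_3 = (480 - 18^2)/4 = 156/4 = 39, a_3 = floor((21 + 18)/39) = 1.
  m_4 = 39*1 - 18 = 21, d_4 = (480 - 21^2)/39 = 39/39 = 1, a_4 = floor((21 + 21)/1) = 42.
  m_5 = 1*42 - 21 = 21, d_5 = (480 - 21^2)/1 = 39/1 = 39: (m_5, d_5) = (m_1, d_1) = (21, 39), so from here the quotients repeat a_1, ..., a_4; the period length is 4.
Hence the expansion of sqrt(480) is a_0 = 21 followed by the repeating block 1, 9, 1, 42 (period 4).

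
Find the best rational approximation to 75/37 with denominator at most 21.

43/21

Expand x = 75/37 as a continued fraction with the Euclidean algorithm:
  75 = 2*37 + 1, so a_0 = 2.
  37 = 37*1 + 0, so a_1 = 37.
so x = [2; 37].
Convergents (p_i = a_i*p_{i-1} + p_{i-2}, q_i = a_i*q_{i-1} + q_{i-2} with p_{-2}=0, p_{-1}=1, q_{-2}=1, q_{-1}=0), until the denominator exceeds 21:
  i=0: a_0=2, p_0 = 2*1 + 0 = 2, q_0 = 2*0 + 1 = 1.
  i=1: a_1=37, p_1 = 37*2 + 1 = 75, q_1 = 37*1 + 0 = 37.
q_1 = 37 > 21, so the last convergent with denominator <= 21 is p_0/q_0 = 2/1.
The closest fraction with denominator <= 21 is either p_0/q_0 or the intermediate fraction (k*p_0 + p_{-1})/(k*q_0 + q_{-1}) with the largest k >= 1 whose denominator stays <= 21; these approach x as k grows, and every other convergent or intermediate fraction in range is farther away.
Largest k: floor((21 - q_{-1})/q_0) = floor((21 - 0)/1) = 21 (using the seeds p_{-1} = 1, q_{-1} = 0).
That gives (21*2 + 1)/(21*1 + 0) = 43/21.
Compare the errors: |x - 2/1| = |75*1 - 2*37|/(37*1) = 1/37, and |x - 43/21| = |75*21 - 43*37|/(37*21) = 16/777.
Cross-multiplying, 16*37 = 592 < 777 = 1*777, so 16/777 is smaller: the intermediate fraction 43/21 is closer to x than 2/1.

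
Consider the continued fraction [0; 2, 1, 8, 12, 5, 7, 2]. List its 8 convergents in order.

0/1, 1/2, 1/3, 9/26, 109/315, 554/1601, 3987/11522, 8528/24645

Using the convergent recurrence p_i = a_i*p_{i-1} + p_{i-2}, q_i = a_i*q_{i-1} + q_{i-2} with p_{-2}=0, p_{-1}=1, q_{-2}=1, q_{-1}=0:
  i=0: a_0=0, p_0 = 0*1 + 0 = 0, q_0 = 0*0 + 1 = 1.
  i=1: a_1=2, p_1 = 2*0 + 1 = 1, q_1 = 2*1 + 0 = 2.
  i=2: a_2=1, p_2 = 1*1 + 0 = 1, q_2 = 1*2 + 1 = 3.
  i=3: a_3=8, p_3 = 8*1 + 1 = 9, q_3 = 8*3 + 2 = 26.
  i=4: a_4=12, p_4 = 12*9 + 1 = 109, q_4 = 12*26 + 3 = 315.
  i=5: a_5=5, p_5 = 5*109 + 9 = 554, q_5 = 5*315 + 26 = 1601.
  i=6: a_6=7, p_6 = 7*554 + 109 = 3987, q_6 = 7*1601 + 315 = 11522.
  i=7: a_7=2, p_7 = 2*3987 + 554 = 8528, q_7 = 2*11522 + 1601 = 24645.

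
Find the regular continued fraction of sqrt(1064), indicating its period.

[32; (1, 1, 1, 1, 1, 1, 1, 64)]

Write x_i = (sqrt(1064) + m_i)/d_i with (m_0, d_0) = (0, 1). a_0 = floor(sqrt(1064)) = 32, since 32^2 = 1024 <= 1064 < 1089 = 33^2.
Iterate m_{i+1} = d_i*a_i - m_i, d_{i+1} = (1064 - m_{i+1}^2)/d_i, a_{i+1} = floor((a_0 + m_{i+1})/d_{i+1}):
  m_1 = 1*32 - 0 = 32, d_1 = (1064 - 32^2)/1 = 40/1 = 40, a_1 = floor((32 + 32)/40) = 1.
  m_2 = 40*1 - 32 = 8, d_2 = (1064 - 8^2)/40 = 1000/40 = 25, a_2 = floor((32 + 8)/25) = 1.
  m_3 = 25*1 - 8 = 17, d_3 = (1064 - 17^2)/25 = 775/25 = 31, a_3 = floor((32 + 17)/31) = 1.
  m_4 = 31*1 - 17 = 14, d_4 = (1064 - 14^2)/31 = 868/31 = 28, a_4 = floor((32 + 14)/28) = 1.
  m_5 = 28*1 - 14 = 14, d_5 = (1064 - 14^2)/28 = 868/28 = 31, a_5 = floor((32 + 14)/31) = 1.
  m_6 = 31*1 - 14 = 17, d_6 = (1064 - 17^2)/31 = 775/31 = 25, a_6 = floor((32 + 17)/25) = 1.
  m_7 = 25*1 - 17 = 8, d_7 = (1064 - 8^2)/25 = 1000/25 = 40, a_7 = floor((32 + 8)/40) = 1.
  m_8 = 40*1 - 8 = 32, d_8 = (1064 - 32^2)/40 = 40/40 = 1, a_8 = floor((32 + 32)/1) = 64.
  m_9 = 1*64 - 32 = 32, d_9 = (1064 - 32^2)/1 = 40/1 = 40: (m_9, d_9) = (m_1, d_1) = (32, 40), so from here the quotients repeat a_1, ..., a_8; the period length is 8.
Hence the expansion of sqrt(1064) is a_0 = 32 followed by the repeating block 1, 1, 1, 1, 1, 1, 1, 64 (period 8).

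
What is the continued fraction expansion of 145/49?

[2; 1, 23, 2]

Run the Euclidean algorithm on 145 and 49; the successive quotients are the partial quotients a_0, a_1, ... (each step inverts the fractional part left over by the previous one):
  145 = 2*49 + 47, so a_0 = 2.
  49 = 1*47 + 2, so a_1 = 1.
  47 = 23*2 + 1, so a_2 = 23.
  2 = 2*1 + 0, so a_3 = 2.
The remainder reaches 0 after 4 divisions, so the expansion has 4 partial quotients, read off in order.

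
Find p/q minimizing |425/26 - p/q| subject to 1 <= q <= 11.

49/3

Expand x = 425/26 as a continued fraction with the Euclidean algorithm:
  425 = 16*26 + 9, so a_0 = 16.
  26 = 2*9 + 8, so a_1 = 2.
  9 = 1*8 + 1, so a_2 = 1.
  8 = 8*1 + 0, so a_3 = 8.
so x = [16; 2, 1, 8].
Convergents (p_i = a_i*p_{i-1} + p_{i-2}, q_i = a_i*q_{i-1} + q_{i-2} with p_{-2}=0, p_{-1}=1, q_{-2}=1, q_{-1}=0), until the denominator exceeds 11:
  i=0: a_0=16, p_0 = 16*1 + 0 = 16, q_0 = 16*0 + 1 = 1.
  i=1: a_1=2, p_1 = 2*16 + 1 = 33, q_1 = 2*1 + 0 = 2.
  i=2: a_2=1, p_2 = 1*33 + 16 = 49, q_2 = 1*2 + 1 = 3.
  i=3: a_3=8, p_3 = 8*49 + 33 = 425, q_3 = 8*3 + 2 = 26.
q_3 = 26 > 11, so the last convergent with denominator <= 11 is p_2/q_2 = 49/3.
The closest fraction with denominator <= 11 is either p_2/q_2 or the intermediate fraction (k*p_2 + p_1)/(k*q_2 + q_1) with the largest k >= 1 whose denominator stays <= 11; these approach x as k grows, and every other convergent or intermediate fraction in range is farther away.
Largest k: floor((11 - q_1)/q_2) = floor((11 - 2)/3) = 3.
That gives (3*49 + 33)/(3*3 + 2) = 180/11.
Compare the errors: |x - 49/3| = |425*3 - 49*26|/(26*3) = 1/78, and |x - 180/11| = |425*11 - 180*26|/(26*11) = 5/286.
Cross-multiplying, 1*286 = 286 < 390 = 5*78, so 1/78 is smaller: the convergent 49/3 is closer to x than 180/11.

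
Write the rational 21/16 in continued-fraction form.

Run the Euclidean algorithm on 21 and 16; the successive quotients are the partial quotients a_0, a_1, ... (each step inverts the fractional part left over by the previous one):
  21 = 1*16 + 5, so a_0 = 1.
  16 = 3*5 + 1, so a_1 = 3.
  5 = 5*1 + 0, so a_2 = 5.
The remainder reaches 0 after 3 divisions, so the expansion has 3 partial quotients, read off in order.

[1; 3, 5]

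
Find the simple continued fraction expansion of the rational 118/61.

Run the Euclidean algorithm on 118 and 61; the successive quotients are the partial quotients a_0, a_1, ... (each step inverts the fractional part left over by the previous one):
  118 = 1*61 + 57, so a_0 = 1.
  61 = 1*57 + 4, so a_1 = 1.
  57 = 14*4 + 1, so a_2 = 14.
  4 = 4*1 + 0, so a_3 = 4.
The remainder reaches 0 after 4 divisions, so the expansion has 4 partial quotients, read off in order.

[1; 1, 14, 4]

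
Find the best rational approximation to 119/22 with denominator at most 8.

Expand x = 119/22 as a continued fraction with the Euclidean algorithm:
  119 = 5*22 + 9, so a_0 = 5.
  22 = 2*9 + 4, so a_1 = 2.
  9 = 2*4 + 1, so a_2 = 2.
  4 = 4*1 + 0, so a_3 = 4.
so x = [5; 2, 2, 4].
Convergents (p_i = a_i*p_{i-1} + p_{i-2}, q_i = a_i*q_{i-1} + q_{i-2} with p_{-2}=0, p_{-1}=1, q_{-2}=1, q_{-1}=0), until the denominator exceeds 8:
  i=0: a_0=5, p_0 = 5*1 + 0 = 5, q_0 = 5*0 + 1 = 1.
  i=1: a_1=2, p_1 = 2*5 + 1 = 11, q_1 = 2*1 + 0 = 2.
  i=2: a_2=2, p_2 = 2*11 + 5 = 27, q_2 = 2*2 + 1 = 5.
  i=3: a_3=4, p_3 = 4*27 + 11 = 119, q_3 = 4*5 + 2 = 22.
q_3 = 22 > 8, so the last convergent with denominator <= 8 is p_2/q_2 = 27/5.
The closest fraction with denominator <= 8 is either p_2/q_2 or the intermediate fraction (k*p_2 + p_1)/(k*q_2 + q_1) with the largest k >= 1 whose denominator stays <= 8; these approach x as k grows, and every other convergent or intermediate fraction in range is farther away.
Largest k: floor((8 - q_1)/q_2) = floor((8 - 2)/5) = 1.
That gives (1*27 + 11)/(1*5 + 2) = 38/7.
Compare the errors: |x - 27/5| = |119*5 - 27*22|/(22*5) = 1/110, and |x - 38/7| = |119*7 - 38*22|/(22*7) = 3/154.
Cross-multiplying, 1*154 = 154 < 330 = 3*110, so 1/110 is smaller: the convergent 27/5 is closer to x than 38/7.

27/5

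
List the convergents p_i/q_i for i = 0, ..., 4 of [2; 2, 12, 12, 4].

2/1, 5/2, 62/25, 749/302, 3058/1233

Using the convergent recurrence p_i = a_i*p_{i-1} + p_{i-2}, q_i = a_i*q_{i-1} + q_{i-2} with p_{-2}=0, p_{-1}=1, q_{-2}=1, q_{-1}=0:
  i=0: a_0=2, p_0 = 2*1 + 0 = 2, q_0 = 2*0 + 1 = 1.
  i=1: a_1=2, p_1 = 2*2 + 1 = 5, q_1 = 2*1 + 0 = 2.
  i=2: a_2=12, p_2 = 12*5 + 2 = 62, q_2 = 12*2 + 1 = 25.
  i=3: a_3=12, p_3 = 12*62 + 5 = 749, q_3 = 12*25 + 2 = 302.
  i=4: a_4=4, p_4 = 4*749 + 62 = 3058, q_4 = 4*302 + 25 = 1233.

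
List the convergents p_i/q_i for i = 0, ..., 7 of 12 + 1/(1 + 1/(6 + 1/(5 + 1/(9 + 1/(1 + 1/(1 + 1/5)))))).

Using the convergent recurrence p_i = a_i*p_{i-1} + p_{i-2}, q_i = a_i*q_{i-1} + q_{i-2} with p_{-2}=0, p_{-1}=1, q_{-2}=1, q_{-1}=0:
  i=0: a_0=12, p_0 = 12*1 + 0 = 12, q_0 = 12*0 + 1 = 1.
  i=1: a_1=1, p_1 = 1*12 + 1 = 13, q_1 = 1*1 + 0 = 1.
  i=2: a_2=6, p_2 = 6*13 + 12 = 90, q_2 = 6*1 + 1 = 7.
  i=3: a_3=5, p_3 = 5*90 + 13 = 463, q_3 = 5*7 + 1 = 36.
  i=4: a_4=9, p_4 = 9*463 + 90 = 4257, q_4 = 9*36 + 7 = 331.
  i=5: a_5=1, p_5 = 1*4257 + 463 = 4720, q_5 = 1*331 + 36 = 367.
  i=6: a_6=1, p_6 = 1*4720 + 4257 = 8977, q_6 = 1*367 + 331 = 698.
  i=7: a_7=5, p_7 = 5*8977 + 4720 = 49605, q_7 = 5*698 + 367 = 3857.

12/1, 13/1, 90/7, 463/36, 4257/331, 4720/367, 8977/698, 49605/3857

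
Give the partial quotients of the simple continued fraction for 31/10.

Run the Euclidean algorithm on 31 and 10; the successive quotients are the partial quotients a_0, a_1, ... (each step inverts the fractional part left over by the previous one):
  31 = 3*10 + 1, so a_0 = 3.
  10 = 10*1 + 0, so a_1 = 10.
The remainder reaches 0 after 2 divisions, so the expansion has 2 partial quotients, read off in order.

[3; 10]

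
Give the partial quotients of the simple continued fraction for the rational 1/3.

Run the Euclidean algorithm on 1 and 3; the successive quotients are the partial quotients a_0, a_1, ... (each step inverts the fractional part left over by the previous one):
  1 = 0*3 + 1, so a_0 = 0.
  3 = 3*1 + 0, so a_1 = 3.
The remainder reaches 0 after 2 divisions, so the expansion has 2 partial quotients, read off in order.

[0; 3]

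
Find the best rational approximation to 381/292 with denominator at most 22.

17/13

Expand x = 381/292 as a continued fraction with the Euclidean algorithm:
  381 = 1*292 + 89, so a_0 = 1.
  292 = 3*89 + 25, so a_1 = 3.
  89 = 3*25 + 14, so a_2 = 3.
  25 = 1*14 + 11, so a_3 = 1.
  14 = 1*11 + 3, so a_4 = 1.
  11 = 3*3 + 2, so a_5 = 3.
  3 = 1*2 + 1, so a_6 = 1.
  2 = 2*1 + 0, so a_7 = 2.
so x = [1; 3, 3, 1, 1, 3, 1, 2].
Convergents (p_i = a_i*p_{i-1} + p_{i-2}, q_i = a_i*q_{i-1} + q_{i-2} with p_{-2}=0, p_{-1}=1, q_{-2}=1, q_{-1}=0), until the denominator exceeds 22:
  i=0: a_0=1, p_0 = 1*1 + 0 = 1, q_0 = 1*0 + 1 = 1.
  i=1: a_1=3, p_1 = 3*1 + 1 = 4, q_1 = 3*1 + 0 = 3.
  i=2: a_2=3, p_2 = 3*4 + 1 = 13, q_2 = 3*3 + 1 = 10.
  i=3: a_3=1, p_3 = 1*13 + 4 = 17, q_3 = 1*10 + 3 = 13.
  i=4: a_4=1, p_4 = 1*17 + 13 = 30, q_4 = 1*13 + 10 = 23.
q_4 = 23 > 22, so the last convergent with denominator <= 22 is p_3/q_3 = 17/13.
The closest fraction with denominator <= 22 is either p_3/q_3 or the intermediate fraction (k*p_3 + p_2)/(k*q_3 + q_2) with the largest k >= 1 whose denominator stays <= 22; these approach x as k grows, and every other convergent or intermediate fraction in range is farther away.
Largest k: floor((22 - q_2)/q_3) = floor((22 - 10)/13) = 0.
Since k = 0, no intermediate fraction beyond p_3/q_3 has denominator <= 22, so the convergent 17/13 is the closest (its error is |381*13 - 17*292|/(292*13) = 11/3796).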